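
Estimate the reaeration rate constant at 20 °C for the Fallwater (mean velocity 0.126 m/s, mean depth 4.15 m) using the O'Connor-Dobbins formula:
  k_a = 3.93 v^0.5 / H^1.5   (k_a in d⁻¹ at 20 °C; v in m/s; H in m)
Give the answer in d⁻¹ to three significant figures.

k_a ≈ 0.165 d⁻¹

k_a = 3.93 × 0.126^0.5 / 4.15^1.5 = 3.93 × 0.3550 / 8.454 = 0.1650 d⁻¹.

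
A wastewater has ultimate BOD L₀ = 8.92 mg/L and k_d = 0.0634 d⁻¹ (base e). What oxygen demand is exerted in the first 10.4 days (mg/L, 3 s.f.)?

y_t = L₀(1 − e^(−k_d t)) = 8.92 × (1 − e^(−0.0634×10.4))
= 8.92 × (1 − 0.5172) = 8.92 × 0.4828 = 4.307 mg/L.

y ≈ 4.31 mg/L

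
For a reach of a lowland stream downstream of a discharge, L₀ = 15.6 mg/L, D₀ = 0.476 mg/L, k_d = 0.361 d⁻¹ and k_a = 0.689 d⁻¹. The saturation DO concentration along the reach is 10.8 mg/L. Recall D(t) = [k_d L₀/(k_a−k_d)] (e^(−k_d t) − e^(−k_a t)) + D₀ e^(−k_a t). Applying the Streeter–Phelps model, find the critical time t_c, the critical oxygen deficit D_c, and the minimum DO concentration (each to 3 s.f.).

t_c ≈ 1.88 d; D_c ≈ 4.14 mg/L; min DO ≈ 6.66 mg/L

With k_a/k_d = 1.909 and 1 − D₀(k_a−k_d)/(k_d L₀) = 0.9723,
t_c = ln(1.909 × 0.9723) / (0.689 − 0.361) = ln(1.856) / 0.3280 = 0.6182/0.3280 = 1.885 d.
D_c = (k_d/k_a) L₀ e^(−k_d t_c) = (0.361/0.689) × 15.6 × e^(−0.361×1.885) = 0.5239 × 15.6 × 0.5064 = 4.139 mg/L.
Minimum DO = C_s − D_c = 10.8 − 4.139 = 6.661 mg/L.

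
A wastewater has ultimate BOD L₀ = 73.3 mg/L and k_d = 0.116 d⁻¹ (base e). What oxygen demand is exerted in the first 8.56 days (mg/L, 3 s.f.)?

y_t = L₀(1 − e^(−k_d t)) = 73.3 × (1 − e^(−0.116×8.56))
= 73.3 × (1 − 0.3705) = 73.3 × 0.6295 = 46.14 mg/L.

y ≈ 46.1 mg/L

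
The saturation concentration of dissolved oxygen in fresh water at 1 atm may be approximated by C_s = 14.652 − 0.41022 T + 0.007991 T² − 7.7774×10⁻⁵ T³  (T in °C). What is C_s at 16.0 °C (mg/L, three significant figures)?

C_s = 14.652 − 0.41022×16.0 + 0.007991×16.0² − 7.7774×10⁻⁵×16.0³ = 9.816 mg/L.

C_s ≈ 9.82 mg/L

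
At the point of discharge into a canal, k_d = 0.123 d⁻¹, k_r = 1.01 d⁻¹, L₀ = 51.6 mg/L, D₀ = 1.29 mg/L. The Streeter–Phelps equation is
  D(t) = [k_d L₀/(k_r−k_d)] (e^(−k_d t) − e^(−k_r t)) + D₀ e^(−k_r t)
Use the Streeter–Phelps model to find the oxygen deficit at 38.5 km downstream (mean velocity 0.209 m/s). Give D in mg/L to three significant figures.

Travel time t = x/v = 38.5 km / (0.209 m/s) = 38500 m / 0.209 m/s = 184200 s = 2.132 d.
k_d L₀/(k_r−k_d) = 0.123×51.6/(1.01−0.123) = 6.347/0.8870 = 7.155 mg/L.
e^(−k_d t) = e^(−0.123×2.132) = 0.7693; e^(−k_r t) = e^(−1.01×2.132) = 0.1161.
D = 7.155 × (0.7693 − 0.1161) + 1.29 × 0.1161 = 4.674 + 0.1498 = 4.824 mg/L.

D ≈ 4.82 mg/L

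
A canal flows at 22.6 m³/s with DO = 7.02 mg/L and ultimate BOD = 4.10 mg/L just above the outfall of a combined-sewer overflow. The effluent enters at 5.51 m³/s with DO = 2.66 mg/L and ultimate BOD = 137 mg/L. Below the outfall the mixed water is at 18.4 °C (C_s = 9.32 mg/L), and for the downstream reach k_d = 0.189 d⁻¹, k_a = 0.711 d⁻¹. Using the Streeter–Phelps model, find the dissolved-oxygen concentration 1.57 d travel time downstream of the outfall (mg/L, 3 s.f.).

Mixed DO = (22.6×7.02 + 5.51×2.66)/(22.6+5.51) = 173.3/28.11 = 6.165 mg/L.
Mixed L₀ = (22.6×4.10 + 5.51×137)/(28.11) = 847.5/28.11 = 30.15 mg/L.
Initial deficit D₀ = C_s − DO₀ = 9.32 − 6.165 = 3.155 mg/L.
D(1.57) = [0.189×30.15/(0.711−0.189)](e^(−0.189×1.57) − e^(−0.711×1.57)) + 3.155 e^(−0.711×1.57)
= 10.92 × (0.7432 − 0.3275) + 3.155 × 0.3275 = 5.572 mg/L.
DO = 9.32 − 5.572 = 3.748 mg/L.

DO ≈ 3.75 mg/L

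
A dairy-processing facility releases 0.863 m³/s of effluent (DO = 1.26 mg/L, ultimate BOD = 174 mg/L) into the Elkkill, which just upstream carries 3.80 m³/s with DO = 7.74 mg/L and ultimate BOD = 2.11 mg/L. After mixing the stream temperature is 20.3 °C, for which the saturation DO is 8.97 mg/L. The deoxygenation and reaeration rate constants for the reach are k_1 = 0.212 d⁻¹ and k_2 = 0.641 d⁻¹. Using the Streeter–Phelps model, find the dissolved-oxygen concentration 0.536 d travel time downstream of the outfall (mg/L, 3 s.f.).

Mixed DO = (3.80×7.74 + 0.863×1.26)/(3.80+0.863) = 30.50/4.663 = 6.541 mg/L.
Mixed L₀ = (3.80×2.11 + 0.863×174)/(4.663) = 158.2/4.663 = 33.92 mg/L.
Initial deficit D₀ = C_s − DO₀ = 8.97 − 6.541 = 2.429 mg/L.
D(0.536) = [0.212×33.92/(0.641−0.212)](e^(−0.212×0.536) − e^(−0.641×0.536)) + 2.429 e^(−0.641×0.536)
= 16.76 × (0.8926 − 0.7092) + 2.429 × 0.7092 = 4.797 mg/L.
DO = 8.97 − 4.797 = 4.173 mg/L.

DO ≈ 4.17 mg/L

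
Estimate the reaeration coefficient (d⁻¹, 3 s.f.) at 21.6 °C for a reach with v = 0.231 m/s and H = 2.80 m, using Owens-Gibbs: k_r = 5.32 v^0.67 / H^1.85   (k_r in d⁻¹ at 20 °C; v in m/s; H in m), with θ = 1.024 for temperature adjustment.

k_r(20) = 5.32 × 0.231^0.67 / 2.80^1.85 = 5.32 × 0.3746 / 6.718 = 0.2967 d⁻¹.
k_r(21.6) = 0.2967 × 1.024^(21.6−20) = 0.2967 × 1.039 = 0.3082 d⁻¹.

k_r ≈ 0.308 d⁻¹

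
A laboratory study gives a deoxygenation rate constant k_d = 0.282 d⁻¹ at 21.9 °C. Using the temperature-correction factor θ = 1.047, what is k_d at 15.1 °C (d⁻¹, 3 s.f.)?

k_d ≈ 0.206 d⁻¹

k_d(T₂) = k_d(T₁) · θ^(T₂−T₁) = 0.282 × 1.047^(15.1−21.9)
= 0.282 × 1.047^-6.80 = 0.282 × 0.7317 = 0.2064 d⁻¹.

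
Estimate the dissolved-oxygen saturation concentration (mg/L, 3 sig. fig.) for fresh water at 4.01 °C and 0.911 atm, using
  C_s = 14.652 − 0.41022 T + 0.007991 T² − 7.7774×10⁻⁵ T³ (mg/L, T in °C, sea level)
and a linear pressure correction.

C_s ≈ 12.0 mg/L

At sea level: C_s = 14.652 − 0.41022×4.01 + 0.007991×4.01² − 7.7774×10⁻⁵×4.01³ = 13.13 mg/L.
Pressure correction: C_s' = 13.13 × 0.911 = 11.96 mg/L.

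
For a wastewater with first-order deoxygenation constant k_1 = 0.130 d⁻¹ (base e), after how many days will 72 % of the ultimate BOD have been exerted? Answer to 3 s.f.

y/L₀ = 1 − e^(−k_1 t) = 0.72 ⇒ e^(−k_1 t) = 0.280
t = −ln(0.280) / 0.130 = 1.273 / 0.130 = 9.792 d.

t ≈ 9.79 d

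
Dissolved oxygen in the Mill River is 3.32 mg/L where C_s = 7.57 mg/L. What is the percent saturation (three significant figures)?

% saturation = C/C_s × 100 = 3.32/7.57 × 100 = 43.9 %.

43.9 % saturation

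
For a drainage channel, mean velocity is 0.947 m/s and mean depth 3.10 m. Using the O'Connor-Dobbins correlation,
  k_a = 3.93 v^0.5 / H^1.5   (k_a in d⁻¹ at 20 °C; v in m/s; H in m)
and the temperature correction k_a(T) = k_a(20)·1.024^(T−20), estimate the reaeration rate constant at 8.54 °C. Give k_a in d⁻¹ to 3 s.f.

k_a(20) = 3.93 × 0.947^0.5 / 3.10^1.5 = 3.93 × 0.9731 / 5.458 = 0.7007 d⁻¹.
k_a(8.54) = 0.7007 × 1.024^(8.54−20) = 0.7007 × 0.7620 = 0.5339 d⁻¹.

k_a ≈ 0.534 d⁻¹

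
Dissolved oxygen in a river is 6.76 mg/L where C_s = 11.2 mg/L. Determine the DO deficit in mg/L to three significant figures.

D = C_s − C = 11.2 − 6.76 = 4.44 mg/L.

D ≈ 4.44 mg/L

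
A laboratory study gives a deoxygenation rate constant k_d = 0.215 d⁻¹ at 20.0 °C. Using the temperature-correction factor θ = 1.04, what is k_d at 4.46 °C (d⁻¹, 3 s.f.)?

k_d(T₂) = k_d(T₁) · θ^(T₂−T₁) = 0.215 × 1.04^(4.46−20.0)
= 0.215 × 1.04^-15.5 = 0.215 × 0.5436 = 0.1169 d⁻¹.

k_d ≈ 0.117 d⁻¹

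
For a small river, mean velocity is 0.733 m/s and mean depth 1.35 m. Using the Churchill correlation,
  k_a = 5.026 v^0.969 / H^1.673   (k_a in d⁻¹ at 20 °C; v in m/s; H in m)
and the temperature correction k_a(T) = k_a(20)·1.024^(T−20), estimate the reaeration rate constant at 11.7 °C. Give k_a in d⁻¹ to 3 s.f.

k_a ≈ 1.85 d⁻¹

k_a(20) = 5.026 × 0.733^0.969 / 1.35^1.673 = 5.026 × 0.7401 / 1.652 = 2.251 d⁻¹.
k_a(11.7) = 2.251 × 1.024^(11.7−20) = 2.251 × 0.8213 = 1.849 d⁻¹.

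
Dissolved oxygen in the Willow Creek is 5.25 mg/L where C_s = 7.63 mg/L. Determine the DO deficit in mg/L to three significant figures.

D = C_s − C = 7.63 − 5.25 = 2.38 mg/L.

D ≈ 2.38 mg/L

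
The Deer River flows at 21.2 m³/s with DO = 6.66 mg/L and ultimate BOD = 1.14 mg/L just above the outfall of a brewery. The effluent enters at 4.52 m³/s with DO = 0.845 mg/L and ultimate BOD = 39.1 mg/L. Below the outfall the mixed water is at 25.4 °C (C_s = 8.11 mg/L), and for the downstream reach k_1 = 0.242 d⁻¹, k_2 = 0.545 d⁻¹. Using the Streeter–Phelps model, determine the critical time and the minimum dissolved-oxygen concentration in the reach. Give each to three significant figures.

Mixed DO = (21.2×6.66 + 4.52×0.845)/(21.2+4.52) = 145.0/25.72 = 5.638 mg/L.
Mixed L₀ = (21.2×1.14 + 4.52×39.1)/(25.72) = 200.9/25.72 = 7.811 mg/L.
Initial deficit D₀ = C_s − DO₀ = 8.11 − 5.638 = 2.472 mg/L.
t_c = (1/0.3030) ln[(0.545/0.242)(1 − 2.472×0.3030/(0.242×7.811))] = 3.300 × ln(1.360) = 1.014 d.
D_c = (0.242/0.545) × 7.811 × e^(−0.242×1.014) = 0.4440 × 7.811 × 0.7824 = 2.714 mg/L.
Minimum DO = 8.11 − 2.714 = 5.396 mg/L.

t_c ≈ 1.01 d; minimum DO ≈ 5.40 mg/L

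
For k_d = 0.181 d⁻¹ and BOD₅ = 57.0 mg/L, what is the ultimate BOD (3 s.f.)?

BOD₅ = L₀(1 − e^(−5k_d)) ⇒ L₀ = BOD₅ / (1 − e^(−5×0.181))
= 57.0 / (1 − 0.4045) = 57.0 / 0.5955 = 95.72 mg/L.

L₀ ≈ 95.7 mg/L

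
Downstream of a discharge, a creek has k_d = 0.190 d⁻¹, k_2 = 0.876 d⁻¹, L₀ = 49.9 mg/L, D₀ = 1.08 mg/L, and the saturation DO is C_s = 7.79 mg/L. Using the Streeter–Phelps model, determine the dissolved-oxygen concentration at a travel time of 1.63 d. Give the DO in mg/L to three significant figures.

DO ≈ 0.706 mg/L

k_d L₀/(k_2−k_d) = 0.190×49.9/(0.876−0.190) = 9.481/0.6860 = 13.82 mg/L.
e^(−k_d t) = e^(−0.190×1.630) = 0.7337; e^(−k_2 t) = e^(−0.876×1.630) = 0.2398.
D = 13.82 × (0.7337 − 0.2398) + 1.08 × 0.2398 = 6.825 + 0.2590 = 7.084 mg/L.
DO = C_s − D = 7.79 − 7.084 = 0.7056 mg/L.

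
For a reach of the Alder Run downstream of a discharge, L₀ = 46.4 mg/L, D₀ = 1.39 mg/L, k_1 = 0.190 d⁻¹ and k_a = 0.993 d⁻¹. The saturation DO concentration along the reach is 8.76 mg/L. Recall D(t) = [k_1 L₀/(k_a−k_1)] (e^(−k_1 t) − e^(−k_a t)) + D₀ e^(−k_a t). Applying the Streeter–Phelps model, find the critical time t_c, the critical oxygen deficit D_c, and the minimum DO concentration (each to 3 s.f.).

At the critical point dD/dt = 0, so k_1 L₀ e^(−k_1 t) = k_a D. Substituting D(t) from the Streeter–Phelps equation and solving for t gives
t_c = ln[(k_a/k_1)(1 − D₀(k_a−k_1)/(k_1 L₀))] / (k_a−k_1).
Here k_a−k_1 = 0.8030 d⁻¹ and 1 − D₀(k_a−k_1)/(k_1 L₀) = 1 − 1.39×0.8030/(0.190×46.4) = 0.8734, so
t_c = ln(5.226 × 0.8734) / 0.8030 = 1.518 / 0.8030 = 1.891 d.
D_c = (k_1/k_a) L₀ e^(−k_1 t_c) = (0.190/0.993) × 46.4 × e^(−0.190×1.891) = 0.1913 × 46.4 × 0.6982 = 6.199 mg/L.
Minimum DO = C_s − D_c = 8.76 − 6.199 = 2.561 mg/L.

t_c ≈ 1.89 d; D_c ≈ 6.20 mg/L; min DO ≈ 2.56 mg/L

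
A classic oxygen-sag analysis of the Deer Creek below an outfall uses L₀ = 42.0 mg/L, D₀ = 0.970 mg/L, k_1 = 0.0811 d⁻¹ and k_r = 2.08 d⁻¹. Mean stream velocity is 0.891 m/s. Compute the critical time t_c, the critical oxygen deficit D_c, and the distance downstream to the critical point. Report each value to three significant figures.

At the critical point dD/dt = 0, so k_1 L₀ e^(−k_1 t) = k_r D. Substituting D(t) from the Streeter–Phelps equation and solving for t gives
t_c = ln[(k_r/k_1)(1 − D₀(k_r−k_1)/(k_1 L₀))] / (k_r−k_1).
Here k_r−k_1 = 1.999 d⁻¹ and 1 − D₀(k_r−k_1)/(k_1 L₀) = 1 − 0.970×1.999/(0.0811×42.0) = 0.4308, so
t_c = ln(25.65 × 0.4308) / 1.999 = 2.402 / 1.999 = 1.202 d.
L(t_c) = L₀ e^(−k_1 t_c) = 42.0 × 0.9071 = 38.10 mg/L, and at the critical point k_r D_c = k_1 L, so D_c = (0.0811/2.08) × 38.10 = 1.486 mg/L.
x_c = v t_c = 0.891 m/s × 1.202 d × 86400 s/d = 92520 m ≈ 92.5 km.

t_c ≈ 1.20 d; D_c ≈ 1.49 mg/L; x_c ≈ 92.5 km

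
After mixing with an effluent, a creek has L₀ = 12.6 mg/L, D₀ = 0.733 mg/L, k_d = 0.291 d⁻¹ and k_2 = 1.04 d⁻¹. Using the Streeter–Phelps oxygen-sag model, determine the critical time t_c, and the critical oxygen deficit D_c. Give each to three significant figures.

At the critical point dD/dt = 0, so k_d L₀ e^(−k_d t) = k_2 D. Substituting D(t) from the Streeter–Phelps equation and solving for t gives
t_c = ln[(k_2/k_d)(1 − D₀(k_2−k_d)/(k_d L₀))] / (k_2−k_d).
Here k_2−k_d = 0.7490 d⁻¹ and 1 − D₀(k_2−k_d)/(k_d L₀) = 1 − 0.733×0.7490/(0.291×12.6) = 0.8503, so
t_c = ln(3.574 × 0.8503) / 0.7490 = 1.111 / 0.7490 = 1.484 d.
D_c = (k_d/k_2) L₀ e^(−k_d t_c) = (0.291/1.04) × 12.6 × e^(−0.291×1.484) = 0.2798 × 12.6 × 0.6493 = 2.289 mg/L.

t_c ≈ 1.48 d; D_c ≈ 2.29 mg/L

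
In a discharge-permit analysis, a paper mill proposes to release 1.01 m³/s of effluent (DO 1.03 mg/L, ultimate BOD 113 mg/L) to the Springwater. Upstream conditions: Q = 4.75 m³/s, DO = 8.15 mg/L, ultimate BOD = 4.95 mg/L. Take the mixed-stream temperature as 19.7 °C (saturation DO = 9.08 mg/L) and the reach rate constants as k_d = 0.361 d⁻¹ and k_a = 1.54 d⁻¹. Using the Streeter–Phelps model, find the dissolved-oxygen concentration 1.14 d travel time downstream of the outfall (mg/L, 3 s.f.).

Mixed DO = (4.75×8.15 + 1.01×1.03)/(4.75+1.01) = 39.75/5.760 = 6.902 mg/L.
Mixed L₀ = (4.75×4.95 + 1.01×113)/(5.760) = 137.6/5.760 = 23.90 mg/L.
Initial deficit D₀ = C_s − DO₀ = 9.08 − 6.902 = 2.178 mg/L.
D(1.14) = [0.361×23.90/(1.54−0.361)](e^(−0.361×1.14) − e^(−1.54×1.14)) + 2.178 e^(−1.54×1.14)
= 7.317 × (0.6626 − 0.1728) + 2.178 × 0.1728 = 3.960 mg/L.
DO = 9.08 − 3.960 = 5.120 mg/L.

DO ≈ 5.12 mg/L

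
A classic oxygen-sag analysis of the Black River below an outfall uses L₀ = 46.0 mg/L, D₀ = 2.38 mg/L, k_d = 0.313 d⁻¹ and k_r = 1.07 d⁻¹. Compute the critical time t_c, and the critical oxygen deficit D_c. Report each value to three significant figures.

With k_r/k_d = 3.419 and 1 − D₀(k_r−k_d)/(k_d L₀) = 0.8749,
t_c = ln(3.419 × 0.8749) / (1.07 − 0.313) = ln(2.991) / 0.7570 = 1.096/0.7570 = 1.447 d.
D_c = (k_d/k_r) L₀ e^(−k_d t_c) = (0.313/1.07) × 46.0 × e^(−0.313×1.447) = 0.2925 × 46.0 × 0.6357 = 8.555 mg/L.

t_c ≈ 1.45 d; D_c ≈ 8.55 mg/L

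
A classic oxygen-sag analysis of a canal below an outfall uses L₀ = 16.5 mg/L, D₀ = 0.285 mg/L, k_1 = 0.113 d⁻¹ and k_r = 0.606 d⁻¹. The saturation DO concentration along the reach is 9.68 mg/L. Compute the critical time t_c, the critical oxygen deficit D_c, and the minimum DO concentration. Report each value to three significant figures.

t_c = [1/(k_r−k_1)] ln[(k_r/k_1)(1 − D₀(k_r−k_1)/(k_1 L₀))]
= [1/(0.606−0.113)] ln[(0.606/0.113)(1 − 0.285×0.4930/(0.113×16.5))]
= (1/0.4930) ln[5.363 × 0.9246] = 2.028 × ln(4.959) = 2.028 × 1.601 = 3.248 d.
L(t_c) = L₀ e^(−k_1 t_c) = 16.5 × 0.6928 = 11.43 mg/L, and at the critical point k_r D_c = k_1 L, so D_c = (0.113/0.606) × 11.43 = 2.132 mg/L.
Minimum DO = C_s − D_c = 9.68 − 2.132 = 7.548 mg/L.

t_c ≈ 3.25 d; D_c ≈ 2.13 mg/L; min DO ≈ 7.55 mg/L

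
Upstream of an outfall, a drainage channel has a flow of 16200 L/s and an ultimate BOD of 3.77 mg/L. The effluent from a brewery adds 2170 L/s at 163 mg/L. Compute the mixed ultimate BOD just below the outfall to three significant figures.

22.6 mg/L

Flow-weighted mixing: C = (Q_r C_r + Q_w C_w)/(Q_r + Q_w)
= (16200×3.77 + 2170×163)/(16200 + 2170) = 414800/18370 = 22.58 mg/L.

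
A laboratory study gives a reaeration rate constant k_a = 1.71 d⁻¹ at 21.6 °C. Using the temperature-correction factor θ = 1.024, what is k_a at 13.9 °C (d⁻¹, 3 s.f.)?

k_a ≈ 1.42 d⁻¹

k_a(T₂) = k_a(T₁) · θ^(T₂−T₁) = 1.71 × 1.024^(13.9−21.6)
= 1.71 × 1.024^-7.70 = 1.71 × 0.8331 = 1.425 d⁻¹.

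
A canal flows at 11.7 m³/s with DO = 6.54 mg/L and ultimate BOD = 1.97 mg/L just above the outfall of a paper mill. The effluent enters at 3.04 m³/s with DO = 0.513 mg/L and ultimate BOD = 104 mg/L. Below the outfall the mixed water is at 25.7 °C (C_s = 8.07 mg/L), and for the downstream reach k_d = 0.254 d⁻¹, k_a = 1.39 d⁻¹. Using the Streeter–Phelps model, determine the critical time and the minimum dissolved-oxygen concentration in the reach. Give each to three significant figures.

t_c ≈ 0.815 d; minimum DO ≈ 4.65 mg/L

Mixed DO = (11.7×6.54 + 3.04×0.513)/(11.7+3.04) = 78.08/14.74 = 5.297 mg/L.
Mixed L₀ = (11.7×1.97 + 3.04×104)/(14.74) = 339.2/14.74 = 23.01 mg/L.
Initial deficit D₀ = C_s − DO₀ = 8.07 − 5.297 = 2.773 mg/L.
t_c = (1/1.136) ln[(1.39/0.254)(1 − 2.773×1.136/(0.254×23.01))] = 0.8803 × ln(2.523) = 0.8147 d.
D_c = (0.254/1.39) × 23.01 × e^(−0.254×0.8147) = 0.1827 × 23.01 × 0.8131 = 3.419 mg/L.
Minimum DO = 8.07 − 3.419 = 4.651 mg/L.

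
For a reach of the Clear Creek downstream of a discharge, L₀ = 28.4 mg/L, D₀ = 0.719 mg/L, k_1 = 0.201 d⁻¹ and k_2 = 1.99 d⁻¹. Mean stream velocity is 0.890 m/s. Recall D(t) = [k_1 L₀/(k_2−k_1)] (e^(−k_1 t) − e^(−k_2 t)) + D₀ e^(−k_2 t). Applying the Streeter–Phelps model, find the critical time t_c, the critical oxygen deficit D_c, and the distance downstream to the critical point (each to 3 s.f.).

t_c = [1/(k_2−k_1)] ln[(k_2/k_1)(1 − D₀(k_2−k_1)/(k_1 L₀))]
= [1/(1.99−0.201)] ln[(1.99/0.201)(1 − 0.719×1.789/(0.201×28.4))]
= (1/1.789) ln[9.900 × 0.7747] = 0.5590 × ln(7.670) = 0.5590 × 2.037 = 1.139 d.
D_c = (k_1/k_2) L₀ e^(−k_1 t_c) = (0.201/1.99) × 28.4 × e^(−0.201×1.139) = 0.1010 × 28.4 × 0.7954 = 2.282 mg/L.
x_c = v t_c = 0.890 m/s × 1.139 d × 86400 s/d = 87570 m ≈ 87.6 km.

t_c ≈ 1.14 d; D_c ≈ 2.28 mg/L; x_c ≈ 87.6 km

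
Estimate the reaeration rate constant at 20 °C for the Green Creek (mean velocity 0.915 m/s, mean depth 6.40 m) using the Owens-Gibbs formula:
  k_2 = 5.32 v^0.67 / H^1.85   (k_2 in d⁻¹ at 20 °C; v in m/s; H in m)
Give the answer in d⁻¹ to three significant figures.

k_2 = 5.32 × 0.915^0.67 / 6.40^1.85 = 5.32 × 0.9422 / 31.01 = 0.1617 d⁻¹.

k_2 ≈ 0.162 d⁻¹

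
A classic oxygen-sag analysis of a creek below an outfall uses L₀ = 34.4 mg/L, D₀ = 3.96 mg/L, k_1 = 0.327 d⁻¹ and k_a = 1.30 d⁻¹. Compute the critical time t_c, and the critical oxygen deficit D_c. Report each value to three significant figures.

At the critical point dD/dt = 0, so k_1 L₀ e^(−k_1 t) = k_a D. Substituting D(t) from the Streeter–Phelps equation and solving for t gives
t_c = ln[(k_a/k_1)(1 − D₀(k_a−k_1)/(k_1 L₀))] / (k_a−k_1).
Here k_a−k_1 = 0.9730 d⁻¹ and 1 − D₀(k_a−k_1)/(k_1 L₀) = 1 − 3.96×0.9730/(0.327×34.4) = 0.6575, so
t_c = ln(3.976 × 0.6575) / 0.9730 = 0.9608 / 0.9730 = 0.9875 d.
D_c = (k_1/k_a) L₀ e^(−k_1 t_c) = (0.327/1.30) × 34.4 × e^(−0.327×0.9875) = 0.2515 × 34.4 × 0.7240 = 6.265 mg/L.

t_c ≈ 0.987 d; D_c ≈ 6.27 mg/L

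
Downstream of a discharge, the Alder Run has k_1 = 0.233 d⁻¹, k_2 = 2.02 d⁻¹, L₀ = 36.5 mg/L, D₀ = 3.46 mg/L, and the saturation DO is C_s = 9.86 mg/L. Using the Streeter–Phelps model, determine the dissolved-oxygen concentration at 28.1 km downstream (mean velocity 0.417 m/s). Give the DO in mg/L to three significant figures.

DO ≈ 6.16 mg/L

Travel time t = x/v = 28.1 km / (0.417 m/s) = 28100 m / 0.417 m/s = 67390 s = 0.7799 d.
k_1 L₀/(k_2−k_1) = 0.233×36.5/(2.02−0.233) = 8.505/1.787 = 4.759 mg/L.
e^(−k_1 t) = e^(−0.233×0.7799) = 0.8338; e^(−k_2 t) = e^(−2.02×0.7799) = 0.2069.
D = 4.759 × (0.8338 − 0.2069) + 3.46 × 0.2069 = 2.984 + 0.7159 = 3.699 mg/L.
DO = C_s − D = 9.86 − 3.699 = 6.161 mg/L.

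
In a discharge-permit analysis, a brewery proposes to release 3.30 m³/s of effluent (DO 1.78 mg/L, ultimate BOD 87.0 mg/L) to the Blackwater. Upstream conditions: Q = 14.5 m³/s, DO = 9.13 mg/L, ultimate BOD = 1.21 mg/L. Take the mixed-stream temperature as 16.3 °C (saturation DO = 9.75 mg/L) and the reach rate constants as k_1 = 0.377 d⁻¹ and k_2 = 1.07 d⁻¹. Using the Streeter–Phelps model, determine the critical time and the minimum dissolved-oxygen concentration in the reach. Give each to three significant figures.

Mixed DO = (14.5×9.13 + 3.30×1.78)/(14.5+3.30) = 138.3/17.80 = 7.767 mg/L.
Mixed L₀ = (14.5×1.21 + 3.30×87.0)/(17.80) = 304.6/17.80 = 17.11 mg/L.
Initial deficit D₀ = C_s − DO₀ = 9.75 − 7.767 = 1.983 mg/L.
t_c = (1/0.6930) ln[(1.07/0.377)(1 − 1.983×0.6930/(0.377×17.11))] = 1.443 × ln(2.234) = 1.160 d.
D_c = (0.377/1.07) × 17.11 × e^(−0.377×1.160) = 0.3523 × 17.11 × 0.6458 = 3.894 mg/L.
Minimum DO = 9.75 − 3.894 = 5.856 mg/L.

t_c ≈ 1.16 d; minimum DO ≈ 5.86 mg/L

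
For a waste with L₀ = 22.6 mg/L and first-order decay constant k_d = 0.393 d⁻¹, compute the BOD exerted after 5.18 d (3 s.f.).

y_t = L₀(1 − e^(−k_d t)) = 22.6 × (1 − e^(−0.393×5.18))
= 22.6 × (1 − 0.1306) = 22.6 × 0.8694 = 19.65 mg/L.

y ≈ 19.6 mg/L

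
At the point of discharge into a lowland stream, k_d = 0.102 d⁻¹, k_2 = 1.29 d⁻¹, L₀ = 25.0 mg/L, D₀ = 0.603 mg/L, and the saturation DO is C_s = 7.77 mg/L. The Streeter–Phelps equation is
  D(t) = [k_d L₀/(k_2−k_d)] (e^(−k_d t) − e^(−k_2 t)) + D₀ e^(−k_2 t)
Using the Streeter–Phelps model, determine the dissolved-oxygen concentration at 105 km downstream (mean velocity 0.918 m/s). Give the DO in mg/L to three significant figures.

DO ≈ 6.17 mg/L

Travel time t = x/v = 105 km / (0.918 m/s) = 105000 m / 0.918 m/s = 114400 s = 1.324 d.
k_d L₀/(k_2−k_d) = 0.102×25.0/(1.29−0.102) = 2.550/1.188 = 2.146 mg/L.
e^(−k_d t) = e^(−0.102×1.324) = 0.8737; e^(−k_2 t) = e^(−1.29×1.324) = 0.1813.
D = 2.146 × (0.8737 − 0.1813) + 0.603 × 0.1813 = 1.486 + 0.1093 = 1.596 mg/L.
DO = C_s − D = 7.77 − 1.596 = 6.174 mg/L.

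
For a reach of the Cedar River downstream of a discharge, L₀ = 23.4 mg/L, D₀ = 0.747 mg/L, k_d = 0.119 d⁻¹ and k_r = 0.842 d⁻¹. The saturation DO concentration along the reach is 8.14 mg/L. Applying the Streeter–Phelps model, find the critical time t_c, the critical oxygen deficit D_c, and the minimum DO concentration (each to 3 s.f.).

t_c = [1/(k_r−k_d)] ln[(k_r/k_d)(1 − D₀(k_r−k_d)/(k_d L₀))]
= [1/(0.842−0.119)] ln[(0.842/0.119)(1 − 0.747×0.7230/(0.119×23.4))]
= (1/0.7230) ln[7.076 × 0.8060] = 1.383 × ln(5.703) = 1.383 × 1.741 = 2.408 d.
D_c = (k_d/k_r) L₀ e^(−k_d t_c) = (0.119/0.842) × 23.4 × e^(−0.119×2.408) = 0.1413 × 23.4 × 0.7508 = 2.483 mg/L.
Minimum DO = C_s − D_c = 8.14 − 2.483 = 5.657 mg/L.

t_c ≈ 2.41 d; D_c ≈ 2.48 mg/L; min DO ≈ 5.66 mg/L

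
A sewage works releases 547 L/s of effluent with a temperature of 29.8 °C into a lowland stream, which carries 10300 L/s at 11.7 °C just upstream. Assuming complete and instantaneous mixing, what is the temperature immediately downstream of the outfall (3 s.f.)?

12.6 °C

Flow-weighted mixing: C = (Q_r C_r + Q_w C_w)/(Q_r + Q_w)
= (10300×11.7 + 547×29.8)/(10300 + 547) = 136800/10850 = 12.61 °C.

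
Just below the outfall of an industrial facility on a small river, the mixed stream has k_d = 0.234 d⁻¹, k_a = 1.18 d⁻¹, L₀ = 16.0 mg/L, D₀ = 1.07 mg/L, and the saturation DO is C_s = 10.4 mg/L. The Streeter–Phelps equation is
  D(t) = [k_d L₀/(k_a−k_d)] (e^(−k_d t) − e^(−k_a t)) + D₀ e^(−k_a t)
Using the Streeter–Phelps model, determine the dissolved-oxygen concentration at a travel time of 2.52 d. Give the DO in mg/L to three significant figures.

k_d L₀/(k_a−k_d) = 0.234×16.0/(1.18−0.234) = 3.744/0.9460 = 3.958 mg/L.
e^(−k_d t) = e^(−0.234×2.520) = 0.5545; e^(−k_a t) = e^(−1.18×2.520) = 0.05112.
D = 3.958 × (0.5545 − 0.05112) + 1.07 × 0.05112 = 1.992 + 0.05470 = 2.047 mg/L.
DO = C_s − D = 10.4 − 2.047 = 8.353 mg/L.

DO ≈ 8.35 mg/L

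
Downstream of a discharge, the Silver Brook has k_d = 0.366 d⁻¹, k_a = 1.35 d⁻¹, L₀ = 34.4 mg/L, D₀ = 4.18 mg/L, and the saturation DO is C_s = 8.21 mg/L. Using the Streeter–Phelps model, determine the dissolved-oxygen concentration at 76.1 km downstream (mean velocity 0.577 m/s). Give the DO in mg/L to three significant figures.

DO ≈ 1.99 mg/L

Travel time t = x/v = 76.1 km / (0.577 m/s) = 76100 m / 0.577 m/s = 131900 s = 1.526 d.
k_d L₀/(k_a−k_d) = 0.366×34.4/(1.35−0.366) = 12.59/0.9840 = 12.80 mg/L.
e^(−k_d t) = e^(−0.366×1.526) = 0.5720; e^(−k_a t) = e^(−1.35×1.526) = 0.1274.
D = 12.80 × (0.5720 − 0.1274) + 4.18 × 0.1274 = 5.689 + 0.5323 = 6.221 mg/L.
DO = C_s − D = 8.21 − 6.221 = 1.989 mg/L.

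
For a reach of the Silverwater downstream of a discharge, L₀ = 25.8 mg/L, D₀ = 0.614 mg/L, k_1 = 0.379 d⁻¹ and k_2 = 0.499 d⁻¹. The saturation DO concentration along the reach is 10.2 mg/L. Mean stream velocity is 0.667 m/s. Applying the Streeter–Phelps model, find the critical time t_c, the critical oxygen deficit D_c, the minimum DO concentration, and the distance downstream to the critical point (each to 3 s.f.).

With k_2/k_1 = 1.317 and 1 − D₀(k_2−k_1)/(k_1 L₀) = 0.9925,
t_c = ln(1.317 × 0.9925) / (0.499 − 0.379) = ln(1.307) / 0.1200 = 0.2675/0.1200 = 2.229 d.
D_c = (k_1/k_2) L₀ e^(−k_1 t_c) = (0.379/0.499) × 25.8 × e^(−0.379×2.229) = 0.7595 × 25.8 × 0.4296 = 8.418 mg/L.
Minimum DO = C_s − D_c = 10.2 − 8.418 = 1.782 mg/L.
x_c = v t_c = 0.667 m/s × 2.229 d × 86400 s/d = 128500 m ≈ 128 km.

t_c ≈ 2.23 d; D_c ≈ 8.42 mg/L; min DO ≈ 1.78 mg/L; x_c ≈ 128 km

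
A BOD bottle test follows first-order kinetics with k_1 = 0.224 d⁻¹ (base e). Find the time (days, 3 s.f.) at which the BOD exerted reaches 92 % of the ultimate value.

t ≈ 11.3 d

y/L₀ = 1 − e^(−k_1 t) = 0.92 ⇒ e^(−k_1 t) = 0.0800
t = −ln(0.0800) / 0.224 = 2.526 / 0.224 = 11.28 d.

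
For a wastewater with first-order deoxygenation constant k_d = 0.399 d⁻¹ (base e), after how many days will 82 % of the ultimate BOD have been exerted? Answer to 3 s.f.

y/L₀ = 1 − e^(−k_d t) = 0.82 ⇒ e^(−k_d t) = 0.180
t = −ln(0.180) / 0.399 = 1.715 / 0.399 = 4.298 d.

t ≈ 4.30 d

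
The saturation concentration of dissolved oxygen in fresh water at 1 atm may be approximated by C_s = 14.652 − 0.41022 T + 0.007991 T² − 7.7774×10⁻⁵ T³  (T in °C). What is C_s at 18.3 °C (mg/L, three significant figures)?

C_s ≈ 9.34 mg/L

C_s = 14.652 − 0.41022×18.3 + 0.007991×18.3² − 7.7774×10⁻⁵×18.3³ = 9.344 mg/L.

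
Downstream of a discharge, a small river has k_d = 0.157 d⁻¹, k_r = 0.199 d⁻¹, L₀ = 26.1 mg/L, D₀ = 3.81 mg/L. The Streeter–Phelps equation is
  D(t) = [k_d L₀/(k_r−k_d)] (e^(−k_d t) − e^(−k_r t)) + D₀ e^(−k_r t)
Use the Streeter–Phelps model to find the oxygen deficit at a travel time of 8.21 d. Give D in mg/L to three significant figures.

k_d L₀/(k_r−k_d) = 0.157×26.1/(0.199−0.157) = 4.098/0.04200 = 97.56 mg/L.
e^(−k_d t) = e^(−0.157×8.210) = 0.2756; e^(−k_r t) = e^(−0.199×8.210) = 0.1952.
D = 97.56 × (0.2756 − 0.1952) + 3.81 × 0.1952 = 7.841 + 0.7437 = 8.585 mg/L.

D ≈ 8.58 mg/L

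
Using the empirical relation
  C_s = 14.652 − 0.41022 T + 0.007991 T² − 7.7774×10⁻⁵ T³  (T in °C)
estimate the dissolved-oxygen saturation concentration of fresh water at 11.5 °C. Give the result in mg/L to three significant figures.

C_s ≈ 10.9 mg/L

C_s = 14.652 − 0.41022×11.5 + 0.007991×11.5² − 7.7774×10⁻⁵×11.5³ = 10.87 mg/L.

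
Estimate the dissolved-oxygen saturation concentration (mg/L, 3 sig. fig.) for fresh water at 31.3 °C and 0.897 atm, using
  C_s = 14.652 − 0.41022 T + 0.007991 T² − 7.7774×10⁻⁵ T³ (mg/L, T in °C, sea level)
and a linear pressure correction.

C_s ≈ 6.51 mg/L

At sea level: C_s = 14.652 − 0.41022×31.3 + 0.007991×31.3² − 7.7774×10⁻⁵×31.3³ = 7.256 mg/L.
Pressure correction: C_s' = 7.256 × 0.897 = 6.509 mg/L.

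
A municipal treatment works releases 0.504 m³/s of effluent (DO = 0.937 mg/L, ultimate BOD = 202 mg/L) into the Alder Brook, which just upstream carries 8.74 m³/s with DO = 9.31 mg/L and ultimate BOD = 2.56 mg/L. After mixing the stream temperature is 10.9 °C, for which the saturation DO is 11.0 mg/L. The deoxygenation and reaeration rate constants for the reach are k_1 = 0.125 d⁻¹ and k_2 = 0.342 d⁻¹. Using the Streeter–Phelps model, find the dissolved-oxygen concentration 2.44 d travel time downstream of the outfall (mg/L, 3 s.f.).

Mixed DO = (8.74×9.31 + 0.504×0.937)/(8.74+0.504) = 81.84/9.244 = 8.853 mg/L.
Mixed L₀ = (8.74×2.56 + 0.504×202)/(9.244) = 124.2/9.244 = 13.43 mg/L.
Initial deficit D₀ = C_s − DO₀ = 11.0 − 8.853 = 2.147 mg/L.
D(2.44) = [0.125×13.43/(0.342−0.125)](e^(−0.125×2.44) − e^(−0.342×2.44)) + 2.147 e^(−0.342×2.44)
= 7.738 × (0.7371 − 0.4341) + 2.147 × 0.4341 = 3.277 mg/L.
DO = 11.0 − 3.277 = 7.723 mg/L.

DO ≈ 7.72 mg/L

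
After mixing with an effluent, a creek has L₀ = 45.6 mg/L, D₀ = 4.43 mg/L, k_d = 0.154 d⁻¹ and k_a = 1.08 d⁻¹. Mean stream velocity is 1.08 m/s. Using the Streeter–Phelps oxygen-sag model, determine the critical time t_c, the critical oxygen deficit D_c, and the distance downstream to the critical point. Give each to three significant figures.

t_c ≈ 1.16 d; D_c ≈ 5.44 mg/L; x_c ≈ 108 km

At the critical point dD/dt = 0, so k_d L₀ e^(−k_d t) = k_a D. Substituting D(t) from the Streeter–Phelps equation and solving for t gives
t_c = ln[(k_a/k_d)(1 − D₀(k_a−k_d)/(k_d L₀))] / (k_a−k_d).
Here k_a−k_d = 0.9260 d⁻¹ and 1 − D₀(k_a−k_d)/(k_d L₀) = 1 − 4.43×0.9260/(0.154×45.6) = 0.4158, so
t_c = ln(7.013 × 0.4158) / 0.9260 = 1.070 / 0.9260 = 1.156 d.
L(t_c) = L₀ e^(−k_d t_c) = 45.6 × 0.8369 = 38.16 mg/L, and at the critical point k_a D_c = k_d L, so D_c = (0.154/1.08) × 38.16 = 5.442 mg/L.
x_c = v t_c = 1.08 m/s × 1.156 d × 86400 s/d = 107900 m ≈ 108 km.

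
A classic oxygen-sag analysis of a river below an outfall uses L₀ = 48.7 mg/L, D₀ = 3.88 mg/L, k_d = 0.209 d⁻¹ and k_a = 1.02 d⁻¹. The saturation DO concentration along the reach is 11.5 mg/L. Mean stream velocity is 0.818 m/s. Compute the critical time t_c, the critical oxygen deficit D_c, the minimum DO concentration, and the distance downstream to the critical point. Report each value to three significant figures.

t_c = [1/(k_a−k_d)] ln[(k_a/k_d)(1 − D₀(k_a−k_d)/(k_d L₀))]
= [1/(1.02−0.209)] ln[(1.02/0.209)(1 − 3.88×0.8110/(0.209×48.7))]
= (1/0.8110) ln[4.880 × 0.6908] = 1.233 × ln(3.372) = 1.233 × 1.215 = 1.499 d.
D_c = (k_d/k_a) L₀ e^(−k_d t_c) = (0.209/1.02) × 48.7 × e^(−0.209×1.499) = 0.2049 × 48.7 × 0.7311 = 7.295 mg/L.
Minimum DO = C_s − D_c = 11.5 − 7.295 = 4.205 mg/L.
x_c = v t_c = 0.818 m/s × 1.499 d × 86400 s/d = 105900 m ≈ 106 km.

t_c ≈ 1.50 d; D_c ≈ 7.30 mg/L; min DO ≈ 4.20 mg/L; x_c ≈ 106 km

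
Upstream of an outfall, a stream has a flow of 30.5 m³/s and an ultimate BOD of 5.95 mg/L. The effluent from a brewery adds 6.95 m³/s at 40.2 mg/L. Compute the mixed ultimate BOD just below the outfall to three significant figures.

12.3 mg/L

Flow-weighted mixing: C = (Q_r C_r + Q_w C_w)/(Q_r + Q_w)
= (30.5×5.95 + 6.95×40.2)/(30.5 + 6.95) = 460.9/37.45 = 12.31 mg/L.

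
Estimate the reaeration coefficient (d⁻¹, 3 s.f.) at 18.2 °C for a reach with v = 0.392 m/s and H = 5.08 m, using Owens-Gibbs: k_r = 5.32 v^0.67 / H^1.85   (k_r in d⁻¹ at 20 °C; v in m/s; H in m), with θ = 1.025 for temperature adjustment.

k_r(20) = 5.32 × 0.392^0.67 / 5.08^1.85 = 5.32 × 0.5340 / 20.22 = 0.1405 d⁻¹.
k_r(18.2) = 0.1405 × 1.025^(18.2−20) = 0.1405 × 0.9565 = 0.1344 d⁻¹.

k_r ≈ 0.134 d⁻¹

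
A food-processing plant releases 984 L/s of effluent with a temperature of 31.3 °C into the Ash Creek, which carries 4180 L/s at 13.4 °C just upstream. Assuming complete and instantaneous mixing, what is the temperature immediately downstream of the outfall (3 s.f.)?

16.8 °C

Flow-weighted mixing: C = (Q_r C_r + Q_w C_w)/(Q_r + Q_w)
= (4180×13.4 + 984×31.3)/(4180 + 984) = 86810/5164 = 16.81 °C.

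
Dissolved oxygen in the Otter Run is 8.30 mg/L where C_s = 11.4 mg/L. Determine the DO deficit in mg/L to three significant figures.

D = C_s − C = 11.4 − 8.30 = 3.10 mg/L.

D ≈ 3.10 mg/L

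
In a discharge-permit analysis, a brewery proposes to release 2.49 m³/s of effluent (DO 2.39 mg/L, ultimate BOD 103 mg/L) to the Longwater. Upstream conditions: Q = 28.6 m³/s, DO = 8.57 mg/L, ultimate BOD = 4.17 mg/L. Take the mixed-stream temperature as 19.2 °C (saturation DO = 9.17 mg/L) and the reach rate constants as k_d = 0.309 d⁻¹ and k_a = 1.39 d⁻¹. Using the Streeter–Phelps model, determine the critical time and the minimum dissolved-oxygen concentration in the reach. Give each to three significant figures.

Mixed DO = (28.6×8.57 + 2.49×2.39)/(28.6+2.49) = 251.1/31.09 = 8.075 mg/L.
Mixed L₀ = (28.6×4.17 + 2.49×103)/(31.09) = 375.7/31.09 = 12.09 mg/L.
Initial deficit D₀ = C_s − DO₀ = 9.17 − 8.075 = 1.095 mg/L.
t_c = (1/1.081) ln[(1.39/0.309)(1 − 1.095×1.081/(0.309×12.09))] = 0.9251 × ln(3.073) = 1.038 d.
D_c = (0.309/1.39) × 12.09 × e^(−0.309×1.038) = 0.2223 × 12.09 × 0.7255 = 1.949 mg/L.
Minimum DO = 9.17 − 1.949 = 7.221 mg/L.

t_c ≈ 1.04 d; minimum DO ≈ 7.22 mg/L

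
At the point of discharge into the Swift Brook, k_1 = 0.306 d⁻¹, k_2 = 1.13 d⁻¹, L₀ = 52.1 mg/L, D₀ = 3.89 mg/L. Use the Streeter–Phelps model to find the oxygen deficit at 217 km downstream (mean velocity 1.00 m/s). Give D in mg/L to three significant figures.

Travel time t = x/v = 217 km / (1.00 m/s) = 217000 m / 1.00 m/s = 217000 s = 2.512 d.
k_1 L₀/(k_2−k_1) = 0.306×52.1/(1.13−0.306) = 15.94/0.8240 = 19.35 mg/L.
e^(−k_1 t) = e^(−0.306×2.512) = 0.4637; e^(−k_2 t) = e^(−1.13×2.512) = 0.05854.
D = 19.35 × (0.4637 − 0.05854) + 3.89 × 0.05854 = 7.839 + 0.2277 = 8.066 mg/L.

D ≈ 8.07 mg/L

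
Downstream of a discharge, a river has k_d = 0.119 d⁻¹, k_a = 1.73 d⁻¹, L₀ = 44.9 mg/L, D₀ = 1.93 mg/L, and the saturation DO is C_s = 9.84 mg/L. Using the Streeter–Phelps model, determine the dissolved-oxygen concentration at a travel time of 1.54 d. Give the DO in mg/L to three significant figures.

DO ≈ 7.18 mg/L

k_d L₀/(k_a−k_d) = 0.119×44.9/(1.73−0.119) = 5.343/1.611 = 3.317 mg/L.
e^(−k_d t) = e^(−0.119×1.540) = 0.8326; e^(−k_a t) = e^(−1.73×1.540) = 0.06966.
D = 3.317 × (0.8326 − 0.06966) + 1.93 × 0.06966 = 2.530 + 0.1344 = 2.665 mg/L.
DO = C_s − D = 9.84 − 2.665 = 7.175 mg/L.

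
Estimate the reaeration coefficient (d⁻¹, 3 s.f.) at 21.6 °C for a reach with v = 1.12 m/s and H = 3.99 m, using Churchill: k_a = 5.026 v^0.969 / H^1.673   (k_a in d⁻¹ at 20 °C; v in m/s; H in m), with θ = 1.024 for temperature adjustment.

k_a(20) = 5.026 × 1.12^0.969 / 3.99^1.673 = 5.026 × 1.116 / 10.13 = 0.5540 d⁻¹.
k_a(21.6) = 0.5540 × 1.024^(21.6−20) = 0.5540 × 1.039 = 0.5754 d⁻¹.

k_a ≈ 0.575 d⁻¹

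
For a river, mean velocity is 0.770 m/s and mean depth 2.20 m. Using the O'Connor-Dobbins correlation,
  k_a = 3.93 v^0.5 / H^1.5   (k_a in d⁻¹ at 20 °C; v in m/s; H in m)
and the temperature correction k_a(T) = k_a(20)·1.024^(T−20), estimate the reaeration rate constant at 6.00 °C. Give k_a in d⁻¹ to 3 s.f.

k_a(20) = 3.93 × 0.770^0.5 / 2.20^1.5 = 3.93 × 0.8775 / 3.263 = 1.057 d⁻¹.
k_a(6.00) = 1.057 × 1.024^(6.00−20) = 1.057 × 0.7175 = 0.7582 d⁻¹.

k_a ≈ 0.758 d⁻¹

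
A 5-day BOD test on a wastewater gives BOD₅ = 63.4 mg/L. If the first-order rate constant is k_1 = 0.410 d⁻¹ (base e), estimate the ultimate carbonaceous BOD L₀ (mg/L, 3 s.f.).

BOD₅ = L₀(1 − e^(−5k_1)) ⇒ L₀ = BOD₅ / (1 − e^(−5×0.410))
= 63.4 / (1 − 0.1287) = 63.4 / 0.8713 = 72.77 mg/L.

L₀ ≈ 72.8 mg/L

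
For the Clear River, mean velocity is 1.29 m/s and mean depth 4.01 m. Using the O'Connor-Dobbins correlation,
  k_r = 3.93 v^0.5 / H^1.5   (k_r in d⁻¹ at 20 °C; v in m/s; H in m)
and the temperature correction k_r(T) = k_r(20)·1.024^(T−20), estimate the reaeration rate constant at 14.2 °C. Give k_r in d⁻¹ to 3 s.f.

k_r(20) = 3.93 × 1.29^0.5 / 4.01^1.5 = 3.93 × 1.136 / 8.030 = 0.5559 d⁻¹.
k_r(14.2) = 0.5559 × 1.024^(14.2−20) = 0.5559 × 0.8715 = 0.4844 d⁻¹.

k_r ≈ 0.484 d⁻¹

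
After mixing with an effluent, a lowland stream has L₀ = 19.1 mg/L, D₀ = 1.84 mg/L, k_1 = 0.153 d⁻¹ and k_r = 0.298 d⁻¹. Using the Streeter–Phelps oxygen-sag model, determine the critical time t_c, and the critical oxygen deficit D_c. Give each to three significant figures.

t_c = [1/(k_r−k_1)] ln[(k_r/k_1)(1 − D₀(k_r−k_1)/(k_1 L₀))]
= [1/(0.298−0.153)] ln[(0.298/0.153)(1 − 1.84×0.1450/(0.153×19.1))]
= (1/0.1450) ln[1.948 × 0.9087] = 6.897 × ln(1.770) = 6.897 × 0.5709 = 3.937 d.
D_c = (k_1/k_r) L₀ e^(−k_1 t_c) = (0.153/0.298) × 19.1 × e^(−0.153×3.937) = 0.5134 × 19.1 × 0.5475 = 5.369 mg/L.

t_c ≈ 3.94 d; D_c ≈ 5.37 mg/L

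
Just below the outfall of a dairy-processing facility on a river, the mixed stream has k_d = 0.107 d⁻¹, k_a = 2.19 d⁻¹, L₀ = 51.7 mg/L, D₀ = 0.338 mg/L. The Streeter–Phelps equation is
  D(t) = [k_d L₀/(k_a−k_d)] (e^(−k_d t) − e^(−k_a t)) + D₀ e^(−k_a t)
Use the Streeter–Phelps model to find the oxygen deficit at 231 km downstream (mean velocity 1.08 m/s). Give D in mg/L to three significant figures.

D ≈ 2.03 mg/L

Travel time t = x/v = 231 km / (1.08 m/s) = 231000 m / 1.08 m/s = 213900 s = 2.476 d.
k_d L₀/(k_a−k_d) = 0.107×51.7/(2.19−0.107) = 5.532/2.083 = 2.656 mg/L.
e^(−k_d t) = e^(−0.107×2.476) = 0.7673; e^(−k_a t) = e^(−2.19×2.476) = 0.004421.
D = 2.656 × (0.7673 − 0.004421) + 0.338 × 0.004421 = 2.026 + 0.001494 = 2.027 mg/L.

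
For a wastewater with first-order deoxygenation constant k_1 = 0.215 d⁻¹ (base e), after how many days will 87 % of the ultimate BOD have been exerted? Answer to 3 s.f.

y/L₀ = 1 − e^(−k_1 t) = 0.87 ⇒ e^(−k_1 t) = 0.130
t = −ln(0.130) / 0.215 = 2.040 / 0.215 = 9.489 d.

t ≈ 9.49 d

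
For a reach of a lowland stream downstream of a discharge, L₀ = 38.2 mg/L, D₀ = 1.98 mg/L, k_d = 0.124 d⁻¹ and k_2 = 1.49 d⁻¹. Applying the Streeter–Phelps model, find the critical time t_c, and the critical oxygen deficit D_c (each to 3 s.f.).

t_c ≈ 1.20 d; D_c ≈ 2.74 mg/L

At the critical point dD/dt = 0, so k_d L₀ e^(−k_d t) = k_2 D. Substituting D(t) from the Streeter–Phelps equation and solving for t gives
t_c = ln[(k_2/k_d)(1 − D₀(k_2−k_d)/(k_d L₀))] / (k_2−k_d).
Here k_2−k_d = 1.366 d⁻¹ and 1 − D₀(k_2−k_d)/(k_d L₀) = 1 − 1.98×1.366/(0.124×38.2) = 0.4290, so
t_c = ln(12.02 × 0.4290) / 1.366 = 1.640 / 1.366 = 1.201 d.
L(t_c) = L₀ e^(−k_d t_c) = 38.2 × 0.8617 = 32.92 mg/L, and at the critical point k_2 D_c = k_d L, so D_c = (0.124/1.49) × 32.92 = 2.739 mg/L.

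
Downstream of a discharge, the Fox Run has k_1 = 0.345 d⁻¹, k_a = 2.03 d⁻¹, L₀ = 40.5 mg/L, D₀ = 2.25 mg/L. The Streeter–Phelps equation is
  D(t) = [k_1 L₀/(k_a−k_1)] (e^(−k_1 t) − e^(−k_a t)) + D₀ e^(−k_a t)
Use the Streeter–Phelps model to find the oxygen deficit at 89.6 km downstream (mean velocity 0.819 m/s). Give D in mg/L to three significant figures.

Travel time t = x/v = 89.6 km / (0.819 m/s) = 89600 m / 0.819 m/s = 109400 s = 1.266 d.
k_1 L₀/(k_a−k_1) = 0.345×40.5/(2.03−0.345) = 13.97/1.685 = 8.292 mg/L.
e^(−k_1 t) = e^(−0.345×1.266) = 0.6461; e^(−k_a t) = e^(−2.03×1.266) = 0.07650.
D = 8.292 × (0.6461 − 0.07650) + 2.25 × 0.07650 = 4.723 + 0.1721 = 4.895 mg/L.

D ≈ 4.90 mg/L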